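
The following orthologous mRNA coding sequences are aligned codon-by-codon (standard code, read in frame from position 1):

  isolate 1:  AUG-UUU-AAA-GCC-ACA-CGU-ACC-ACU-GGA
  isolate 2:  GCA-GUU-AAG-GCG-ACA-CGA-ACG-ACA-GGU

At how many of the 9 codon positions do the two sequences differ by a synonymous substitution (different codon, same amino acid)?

6

Codon 1: AUG Met / GCA Ala — nonsynonymous.
Codon 2: UUU Phe / GUU Val — nonsynonymous.
Codon 3: AAA Lys / AAG Lys — synonymous.
Codon 4: GCC Ala / GCG Ala — synonymous.
Codon 5: ACA Thr / ACA Thr — identical.
Codon 6: CGU Arg / CGA Arg — synonymous.
Codon 7: ACC Thr / ACG Thr — synonymous.
Codon 8: ACU Thr / ACA Thr — synonymous.
Codon 9: GGA Gly / GGU Gly — synonymous.
Synonymous differences: 6.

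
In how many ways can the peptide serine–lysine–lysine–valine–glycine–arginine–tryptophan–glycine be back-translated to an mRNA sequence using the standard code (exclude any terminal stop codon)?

Ser: 6 codons.
Lys: 2 codons.
Lys: 2 codons.
Val: 4 codons.
Gly: 4 codons.
Arg: 6 codons.
Trp: 1 codon.
Gly: 4 codons.
6 × 2 × 2 × 4 × 4 × 6 × 1 × 4 = 9216.

9216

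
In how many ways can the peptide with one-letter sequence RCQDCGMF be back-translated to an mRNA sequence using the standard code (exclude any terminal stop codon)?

Arg: 6 codons.
Cys: 2 codons.
Gln: 2 codons.
Asp: 2 codons.
Cys: 2 codons.
Gly: 4 codons.
Met: 1 codon.
Phe: 2 codons.
6 × 2 × 2 × 2 × 2 × 4 × 1 × 2 = 768.

768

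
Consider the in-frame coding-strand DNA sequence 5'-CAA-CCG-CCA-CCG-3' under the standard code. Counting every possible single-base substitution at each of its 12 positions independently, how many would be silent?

Codon 1 (CAA, Gln): 1 synonymous substitution.
Codon 2 (CCG, Pro): 3 synonymous substitutions.
Codon 3 (CCA, Pro): 3 synonymous substitutions.
Codon 4 (CCG, Pro): 3 synonymous substitutions.
Total: 1 + 3 + 3 + 3 = 10.

10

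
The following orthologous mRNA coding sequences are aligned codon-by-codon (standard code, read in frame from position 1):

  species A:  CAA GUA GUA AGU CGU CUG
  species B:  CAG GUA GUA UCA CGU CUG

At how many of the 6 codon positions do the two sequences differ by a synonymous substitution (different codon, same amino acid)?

2

Codon 1: CAA Gln / CAG Gln — synonymous.
Codon 2: GUA Val / GUA Val — identical.
Codon 3: GUA Val / GUA Val — identical.
Codon 4: AGU Ser / UCA Ser — synonymous.
Codon 5: CGU Arg / CGU Arg — identical.
Codon 6: CUG Leu / CUG Leu — identical.
Synonymous differences: 2.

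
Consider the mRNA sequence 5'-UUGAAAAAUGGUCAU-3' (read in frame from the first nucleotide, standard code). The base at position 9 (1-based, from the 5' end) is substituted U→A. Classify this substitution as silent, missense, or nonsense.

missense

Position 9 falls in codon 3: AAU → Asn.
After the substitution the codon is AAA → Lys.
Asn ≠ Lys, so this is a missense mutation.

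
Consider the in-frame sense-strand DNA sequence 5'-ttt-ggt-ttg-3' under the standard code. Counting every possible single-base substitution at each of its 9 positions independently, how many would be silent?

Codon 1 (TTT, Phe): 1 synonymous substitution.
Codon 2 (GGT, Gly): 3 synonymous substitutions.
Codon 3 (TTG, Leu): 2 synonymous substitutions.
Total: 1 + 3 + 2 = 6.

6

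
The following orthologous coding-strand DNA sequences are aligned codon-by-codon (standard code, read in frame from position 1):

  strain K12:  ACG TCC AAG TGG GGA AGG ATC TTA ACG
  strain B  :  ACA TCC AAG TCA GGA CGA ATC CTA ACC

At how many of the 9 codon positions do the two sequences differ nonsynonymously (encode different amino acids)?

Codon 1: ACG Thr / ACA Thr — synonymous.
Codon 2: TCC Ser / TCC Ser — identical.
Codon 3: AAG Lys / AAG Lys — identical.
Codon 4: TGG Trp / TCA Ser — nonsynonymous.
Codon 5: GGA Gly / GGA Gly — identical.
Codon 6: AGG Arg / CGA Arg — synonymous.
Codon 7: ATC Ile / ATC Ile — identical.
Codon 8: TTA Leu / CTA Leu — synonymous.
Codon 9: ACG Thr / ACC Thr — synonymous.
Nonsynonymous differences: 1.

1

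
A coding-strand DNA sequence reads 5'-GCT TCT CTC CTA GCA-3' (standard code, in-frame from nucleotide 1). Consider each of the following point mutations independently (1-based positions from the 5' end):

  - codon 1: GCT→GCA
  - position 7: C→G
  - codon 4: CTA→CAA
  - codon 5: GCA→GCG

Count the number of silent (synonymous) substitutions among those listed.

2

Codon 1: GCT (Ala) → GCA (Ala) — synonymous.
Codon 3: CTC (Leu) → GTC (Val) — missense.
Codon 4: CTA (Leu) → CAA (Gln) — missense.
Codon 5: GCA (Ala) → GCG (Ala) — synonymous.
Synonymous: 2 of 4.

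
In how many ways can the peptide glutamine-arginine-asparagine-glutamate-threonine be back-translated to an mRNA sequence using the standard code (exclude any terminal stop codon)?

Gln: 2 codons.
Arg: 6 codons.
Asn: 2 codons.
Glu: 2 codons.
Thr: 4 codons.
2 × 6 × 2 × 2 × 4 = 192.

192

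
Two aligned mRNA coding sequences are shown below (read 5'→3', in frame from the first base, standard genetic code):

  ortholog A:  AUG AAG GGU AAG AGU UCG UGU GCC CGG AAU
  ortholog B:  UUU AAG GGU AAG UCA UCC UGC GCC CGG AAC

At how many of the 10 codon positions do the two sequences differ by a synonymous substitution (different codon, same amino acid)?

Codon 1: AUG Met / UUU Phe — nonsynonymous.
Codon 2: AAG Lys / AAG Lys — identical.
Codon 3: GGU Gly / GGU Gly — identical.
Codon 4: AAG Lys / AAG Lys — identical.
Codon 5: AGU Ser / UCA Ser — synonymous.
Codon 6: UCG Ser / UCC Ser — synonymous.
Codon 7: UGU Cys / UGC Cys — synonymous.
Codon 8: GCC Ala / GCC Ala — identical.
Codon 9: CGG Arg / CGG Arg — identical.
Codon 10: AAU Asn / AAC Asn — synonymous.
Synonymous differences: 4.

4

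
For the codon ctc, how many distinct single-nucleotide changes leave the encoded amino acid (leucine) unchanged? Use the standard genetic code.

3

Position 1: none → 0 synonymous.
Position 2: none → 0 synonymous.
Position 3: CTT, CTA, CTG → 3 synonymous.
Total: 0 + 0 + 3 = 3.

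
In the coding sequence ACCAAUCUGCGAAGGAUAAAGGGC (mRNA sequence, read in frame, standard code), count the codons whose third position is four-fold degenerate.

Codon 1 ACC (Thr): third position 4-fold.
Codon 2 AAU (Asn): third position 2-fold.
Codon 3 CUG (Leu): third position 4-fold.
Codon 4 CGA (Arg): third position 4-fold.
Codon 5 AGG (Arg): third position 2-fold.
Codon 6 AUA (Ile): third position 3-fold.
Codon 7 AAG (Lys): third position 2-fold.
Codon 8 GGC (Gly): third position 4-fold.
Four-fold degenerate third positions: 4.

4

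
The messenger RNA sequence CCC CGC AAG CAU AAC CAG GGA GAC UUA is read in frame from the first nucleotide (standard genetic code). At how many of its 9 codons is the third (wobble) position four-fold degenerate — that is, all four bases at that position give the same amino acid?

Codon 1 CCC (Pro): third position 4-fold.
Codon 2 CGC (Arg): third position 4-fold.
Codon 3 AAG (Lys): third position 2-fold.
Codon 4 CAU (His): third position 2-fold.
Codon 5 AAC (Asn): third position 2-fold.
Codon 6 CAG (Gln): third position 2-fold.
Codon 7 GGA (Gly): third position 4-fold.
Codon 8 GAC (Asp): third position 2-fold.
Codon 9 UUA (Leu): third position 2-fold.
Four-fold degenerate third positions: 3.

3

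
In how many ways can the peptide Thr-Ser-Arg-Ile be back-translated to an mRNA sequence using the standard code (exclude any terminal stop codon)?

Thr: 4 codons.
Ser: 6 codons.
Arg: 6 codons.
Ile: 3 codons.
4 × 6 × 6 × 3 = 432.

432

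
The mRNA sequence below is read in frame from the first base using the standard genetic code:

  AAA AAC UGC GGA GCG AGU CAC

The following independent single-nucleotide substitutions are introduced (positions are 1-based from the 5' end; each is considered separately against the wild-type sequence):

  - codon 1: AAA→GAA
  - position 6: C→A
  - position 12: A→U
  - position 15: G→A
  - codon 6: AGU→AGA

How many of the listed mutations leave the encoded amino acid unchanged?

Codon 1: AAA (Lys) → GAA (Glu) — missense.
Codon 2: AAC (Asn) → AAA (Lys) — missense.
Codon 4: GGA (Gly) → GGU (Gly) — synonymous.
Codon 5: GCG (Ala) → GCA (Ala) — synonymous.
Codon 6: AGU (Ser) → AGA (Arg) — missense.
Synonymous: 2 of 5.

2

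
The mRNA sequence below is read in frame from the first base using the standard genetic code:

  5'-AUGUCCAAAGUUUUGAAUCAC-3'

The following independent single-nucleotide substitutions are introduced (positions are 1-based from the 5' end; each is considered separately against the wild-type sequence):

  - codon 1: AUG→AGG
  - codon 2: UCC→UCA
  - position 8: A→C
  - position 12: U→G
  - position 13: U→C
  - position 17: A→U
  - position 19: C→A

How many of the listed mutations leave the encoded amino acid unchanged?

3

Codon 1: AUG (Met) → AGG (Arg) — missense.
Codon 2: UCC (Ser) → UCA (Ser) — synonymous.
Codon 3: AAA (Lys) → ACA (Thr) — missense.
Codon 4: GUU (Val) → GUG (Val) — synonymous.
Codon 5: UUG (Leu) → CUG (Leu) — synonymous.
Codon 6: AAU (Asn) → AUU (Ile) — missense.
Codon 7: CAC (His) → AAC (Asn) — missense.
Synonymous: 3 of 7.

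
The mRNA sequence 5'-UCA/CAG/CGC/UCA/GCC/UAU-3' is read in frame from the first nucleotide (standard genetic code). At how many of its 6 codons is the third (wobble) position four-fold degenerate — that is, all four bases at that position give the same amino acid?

Codon 1 UCA (Ser): third position 4-fold.
Codon 2 CAG (Gln): third position 2-fold.
Codon 3 CGC (Arg): third position 4-fold.
Codon 4 UCA (Ser): third position 4-fold.
Codon 5 GCC (Ala): third position 4-fold.
Codon 6 UAU (Tyr): third position 2-fold.
Four-fold degenerate third positions: 4.

4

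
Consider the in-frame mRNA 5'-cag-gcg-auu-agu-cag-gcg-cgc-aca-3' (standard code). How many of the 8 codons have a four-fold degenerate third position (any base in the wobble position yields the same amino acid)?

4

Codon 1 CAG (Gln): third position 2-fold.
Codon 2 GCG (Ala): third position 4-fold.
Codon 3 AUU (Ile): third position 3-fold.
Codon 4 AGU (Ser): third position 2-fold.
Codon 5 CAG (Gln): third position 2-fold.
Codon 6 GCG (Ala): third position 4-fold.
Codon 7 CGC (Arg): third position 4-fold.
Codon 8 ACA (Thr): third position 4-fold.
Four-fold degenerate third positions: 4.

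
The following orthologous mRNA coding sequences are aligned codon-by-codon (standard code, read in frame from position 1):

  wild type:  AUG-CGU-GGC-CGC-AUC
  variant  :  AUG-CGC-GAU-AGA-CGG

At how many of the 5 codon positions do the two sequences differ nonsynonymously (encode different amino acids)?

2

Codon 1: AUG Met / AUG Met — identical.
Codon 2: CGU Arg / CGC Arg — synonymous.
Codon 3: GGC Gly / GAU Asp — nonsynonymous.
Codon 4: CGC Arg / AGA Arg — synonymous.
Codon 5: AUC Ile / CGG Arg — nonsynonymous.
Nonsynonymous differences: 2.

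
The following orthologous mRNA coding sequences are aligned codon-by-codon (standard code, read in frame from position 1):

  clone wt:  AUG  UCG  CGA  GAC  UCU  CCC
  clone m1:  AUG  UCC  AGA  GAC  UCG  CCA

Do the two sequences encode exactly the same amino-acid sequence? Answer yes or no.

yes

Codon 1: AUG Met / AUG Met — identical.
Codon 2: UCG Ser / UCC Ser — synonymous.
Codon 3: CGA Arg / AGA Arg — synonymous.
Codon 4: GAC Asp / GAC Asp — identical.
Codon 5: UCU Ser / UCG Ser — synonymous.
Codon 6: CCC Pro / CCA Pro — synonymous.
Nonsynonymous differences: 0 → same protein.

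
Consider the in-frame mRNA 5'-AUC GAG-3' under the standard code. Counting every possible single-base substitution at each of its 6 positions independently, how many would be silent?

3

Codon 1 (AUC, Ile): 2 synonymous substitutions.
Codon 2 (GAG, Glu): 1 synonymous substitution.
Total: 2 + 1 = 3.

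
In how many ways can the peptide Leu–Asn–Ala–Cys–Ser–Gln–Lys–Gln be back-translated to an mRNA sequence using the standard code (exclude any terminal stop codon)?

4608

Leu: 6 codons.
Asn: 2 codons.
Ala: 4 codons.
Cys: 2 codons.
Ser: 6 codons.
Gln: 2 codons.
Lys: 2 codons.
Gln: 2 codons.
6 × 2 × 4 × 2 × 6 × 2 × 2 × 2 = 4608.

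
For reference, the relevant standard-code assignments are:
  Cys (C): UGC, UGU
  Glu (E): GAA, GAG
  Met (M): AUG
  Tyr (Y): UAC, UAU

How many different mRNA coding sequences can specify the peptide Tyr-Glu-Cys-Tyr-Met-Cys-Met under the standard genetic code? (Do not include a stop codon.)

Tyr: 2 codons.
Glu: 2 codons.
Cys: 2 codons.
Tyr: 2 codons.
Met: 1 codon.
Cys: 2 codons.
Met: 1 codon.
2 × 2 × 2 × 2 × 1 × 2 × 1 = 32.

32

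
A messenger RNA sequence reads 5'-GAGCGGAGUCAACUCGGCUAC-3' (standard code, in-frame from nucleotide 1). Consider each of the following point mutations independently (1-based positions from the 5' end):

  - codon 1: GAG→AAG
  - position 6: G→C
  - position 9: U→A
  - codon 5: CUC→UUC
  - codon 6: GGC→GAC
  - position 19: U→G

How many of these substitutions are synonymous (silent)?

1

Codon 1: GAG (Glu) → AAG (Lys) — missense.
Codon 2: CGG (Arg) → CGC (Arg) — synonymous.
Codon 3: AGU (Ser) → AGA (Arg) — missense.
Codon 5: CUC (Leu) → UUC (Phe) — missense.
Codon 6: GGC (Gly) → GAC (Asp) — missense.
Codon 7: UAC (Tyr) → GAC (Asp) — missense.
Synonymous: 1 of 6.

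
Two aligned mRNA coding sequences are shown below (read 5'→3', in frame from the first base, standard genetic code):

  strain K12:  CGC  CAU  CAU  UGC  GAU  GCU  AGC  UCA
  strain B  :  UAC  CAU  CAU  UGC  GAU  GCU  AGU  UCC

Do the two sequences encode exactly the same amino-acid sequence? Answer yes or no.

Codon 1: CGC Arg / UAC Tyr — nonsynonymous.
Codon 2: CAU His / CAU His — identical.
Codon 3: CAU His / CAU His — identical.
Codon 4: UGC Cys / UGC Cys — identical.
Codon 5: GAU Asp / GAU Asp — identical.
Codon 6: GCU Ala / GCU Ala — identical.
Codon 7: AGC Ser / AGU Ser — synonymous.
Codon 8: UCA Ser / UCC Ser — synonymous.
Nonsynonymous differences: 1 → different protein.

no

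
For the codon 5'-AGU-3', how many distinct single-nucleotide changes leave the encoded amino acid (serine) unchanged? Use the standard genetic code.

1

Position 1: none → 0 synonymous.
Position 2: none → 0 synonymous.
Position 3: AGC → 1 synonymous.
Total: 0 + 0 + 1 = 1.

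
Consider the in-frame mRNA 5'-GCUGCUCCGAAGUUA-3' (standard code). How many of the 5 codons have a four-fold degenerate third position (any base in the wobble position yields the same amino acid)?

3

Codon 1 GCU (Ala): third position 4-fold.
Codon 2 GCU (Ala): third position 4-fold.
Codon 3 CCG (Pro): third position 4-fold.
Codon 4 AAG (Lys): third position 2-fold.
Codon 5 UUA (Leu): third position 2-fold.
Four-fold degenerate third positions: 3.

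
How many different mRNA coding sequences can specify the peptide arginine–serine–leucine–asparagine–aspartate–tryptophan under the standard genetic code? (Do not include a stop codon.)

Arg: 6 codons.
Ser: 6 codons.
Leu: 6 codons.
Asn: 2 codons.
Asp: 2 codons.
Trp: 1 codon.
6 × 6 × 6 × 2 × 2 × 1 = 864.

864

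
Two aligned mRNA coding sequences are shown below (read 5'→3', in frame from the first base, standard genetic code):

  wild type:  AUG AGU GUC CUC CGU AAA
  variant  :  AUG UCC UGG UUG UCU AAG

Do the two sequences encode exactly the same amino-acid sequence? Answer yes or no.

Codon 1: AUG Met / AUG Met — identical.
Codon 2: AGU Ser / UCC Ser — synonymous.
Codon 3: GUC Val / UGG Trp — nonsynonymous.
Codon 4: CUC Leu / UUG Leu — synonymous.
Codon 5: CGU Arg / UCU Ser — nonsynonymous.
Codon 6: AAA Lys / AAG Lys — synonymous.
Nonsynonymous differences: 2 → different protein.

no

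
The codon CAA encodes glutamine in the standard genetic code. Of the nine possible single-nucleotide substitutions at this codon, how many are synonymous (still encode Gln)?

1

Position 1: none → 0 synonymous.
Position 2: none → 0 synonymous.
Position 3: CAG → 1 synonymous.
Total: 0 + 0 + 1 = 1.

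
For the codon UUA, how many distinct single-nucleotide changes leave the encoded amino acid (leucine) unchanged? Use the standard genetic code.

2

Position 1: CUA → 1 synonymous.
Position 2: none → 0 synonymous.
Position 3: UUG → 1 synonymous.
Total: 1 + 0 + 1 = 2.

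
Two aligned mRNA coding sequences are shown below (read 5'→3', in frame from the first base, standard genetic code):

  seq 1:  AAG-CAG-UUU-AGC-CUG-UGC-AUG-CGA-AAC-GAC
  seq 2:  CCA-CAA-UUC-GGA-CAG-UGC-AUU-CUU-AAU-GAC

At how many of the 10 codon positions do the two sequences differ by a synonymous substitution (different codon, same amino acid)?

Codon 1: AAG Lys / CCA Pro — nonsynonymous.
Codon 2: CAG Gln / CAA Gln — synonymous.
Codon 3: UUU Phe / UUC Phe — synonymous.
Codon 4: AGC Ser / GGA Gly — nonsynonymous.
Codon 5: CUG Leu / CAG Gln — nonsynonymous.
Codon 6: UGC Cys / UGC Cys — identical.
Codon 7: AUG Met / AUU Ile — nonsynonymous.
Codon 8: CGA Arg / CUU Leu — nonsynonymous.
Codon 9: AAC Asn / AAU Asn — synonymous.
Codon 10: GAC Asp / GAC Asp — identical.
Synonymous differences: 3.

3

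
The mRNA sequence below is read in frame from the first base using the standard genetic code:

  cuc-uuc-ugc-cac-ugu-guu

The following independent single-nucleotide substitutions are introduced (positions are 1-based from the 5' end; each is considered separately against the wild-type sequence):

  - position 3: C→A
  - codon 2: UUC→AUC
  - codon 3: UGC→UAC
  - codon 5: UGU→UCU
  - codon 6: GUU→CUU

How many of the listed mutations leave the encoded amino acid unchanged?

1

Codon 1: CUC (Leu) → CUA (Leu) — synonymous.
Codon 2: UUC (Phe) → AUC (Ile) — missense.
Codon 3: UGC (Cys) → UAC (Tyr) — missense.
Codon 5: UGU (Cys) → UCU (Ser) — missense.
Codon 6: GUU (Val) → CUU (Leu) — missense.
Synonymous: 1 of 5.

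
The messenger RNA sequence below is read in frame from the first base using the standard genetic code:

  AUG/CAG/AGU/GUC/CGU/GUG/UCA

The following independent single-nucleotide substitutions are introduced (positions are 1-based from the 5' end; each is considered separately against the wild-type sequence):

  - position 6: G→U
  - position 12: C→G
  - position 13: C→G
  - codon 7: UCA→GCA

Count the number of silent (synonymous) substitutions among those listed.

1

Codon 2: CAG (Gln) → CAU (His) — missense.
Codon 4: GUC (Val) → GUG (Val) — synonymous.
Codon 5: CGU (Arg) → GGU (Gly) — missense.
Codon 7: UCA (Ser) → GCA (Ala) — missense.
Synonymous: 1 of 4.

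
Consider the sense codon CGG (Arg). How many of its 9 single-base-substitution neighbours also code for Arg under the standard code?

Position 1: AGG → 1 synonymous.
Position 2: none → 0 synonymous.
Position 3: CGU, CGC, CGA → 3 synonymous.
Total: 1 + 0 + 3 = 4.

4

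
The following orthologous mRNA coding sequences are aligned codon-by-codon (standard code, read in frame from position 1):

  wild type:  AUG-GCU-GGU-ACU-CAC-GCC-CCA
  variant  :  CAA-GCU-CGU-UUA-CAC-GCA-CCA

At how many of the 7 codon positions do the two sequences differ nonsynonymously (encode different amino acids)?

Codon 1: AUG Met / CAA Gln — nonsynonymous.
Codon 2: GCU Ala / GCU Ala — identical.
Codon 3: GGU Gly / CGU Arg — nonsynonymous.
Codon 4: ACU Thr / UUA Leu — nonsynonymous.
Codon 5: CAC His / CAC His — identical.
Codon 6: GCC Ala / GCA Ala — synonymous.
Codon 7: CCA Pro / CCA Pro — identical.
Nonsynonymous differences: 3.

3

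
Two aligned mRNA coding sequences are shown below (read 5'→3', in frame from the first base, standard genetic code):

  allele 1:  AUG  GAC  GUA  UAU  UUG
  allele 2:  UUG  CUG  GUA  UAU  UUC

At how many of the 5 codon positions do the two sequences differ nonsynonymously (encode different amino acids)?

3

Codon 1: AUG Met / UUG Leu — nonsynonymous.
Codon 2: GAC Asp / CUG Leu — nonsynonymous.
Codon 3: GUA Val / GUA Val — identical.
Codon 4: UAU Tyr / UAU Tyr — identical.
Codon 5: UUG Leu / UUC Phe — nonsynonymous.
Nonsynonymous differences: 3.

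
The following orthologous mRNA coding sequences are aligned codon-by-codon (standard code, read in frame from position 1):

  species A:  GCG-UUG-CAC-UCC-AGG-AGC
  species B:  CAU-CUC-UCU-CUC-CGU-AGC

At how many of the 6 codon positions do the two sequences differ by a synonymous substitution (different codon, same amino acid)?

2

Codon 1: GCG Ala / CAU His — nonsynonymous.
Codon 2: UUG Leu / CUC Leu — synonymous.
Codon 3: CAC His / UCU Ser — nonsynonymous.
Codon 4: UCC Ser / CUC Leu — nonsynonymous.
Codon 5: AGG Arg / CGU Arg — synonymous.
Codon 6: AGC Ser / AGC Ser — identical.
Synonymous differences: 2.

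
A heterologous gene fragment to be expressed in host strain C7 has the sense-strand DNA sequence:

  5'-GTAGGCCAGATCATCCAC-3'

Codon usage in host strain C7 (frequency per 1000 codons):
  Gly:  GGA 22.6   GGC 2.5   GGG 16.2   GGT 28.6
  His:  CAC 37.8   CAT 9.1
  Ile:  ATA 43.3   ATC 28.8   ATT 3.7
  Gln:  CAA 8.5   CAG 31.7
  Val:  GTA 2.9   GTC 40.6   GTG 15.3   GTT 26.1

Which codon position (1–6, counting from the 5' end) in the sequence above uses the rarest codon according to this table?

2

Codon 1 GTA (Val): 2.9 per 1000.
Codon 2 GGC (Gly): 2.5 per 1000.
Codon 3 CAG (Gln): 31.7 per 1000.
Codon 4 ATC (Ile): 28.8 per 1000.
Codon 5 ATC (Ile): 28.8 per 1000.
Codon 6 CAC (His): 37.8 per 1000.
Lowest frequency is 2.5 at codon 2.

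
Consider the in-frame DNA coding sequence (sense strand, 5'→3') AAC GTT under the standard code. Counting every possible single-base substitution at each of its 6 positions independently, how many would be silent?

4

Codon 1 (AAC, Asn): 1 synonymous substitution.
Codon 2 (GTT, Val): 3 synonymous substitutions.
Total: 1 + 3 = 4.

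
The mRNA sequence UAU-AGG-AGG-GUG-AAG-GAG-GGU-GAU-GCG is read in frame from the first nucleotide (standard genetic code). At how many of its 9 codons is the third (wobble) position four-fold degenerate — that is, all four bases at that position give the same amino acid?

3

Codon 1 UAU (Tyr): third position 2-fold.
Codon 2 AGG (Arg): third position 2-fold.
Codon 3 AGG (Arg): third position 2-fold.
Codon 4 GUG (Val): third position 4-fold.
Codon 5 AAG (Lys): third position 2-fold.
Codon 6 GAG (Glu): third position 2-fold.
Codon 7 GGU (Gly): third position 4-fold.
Codon 8 GAU (Asp): third position 2-fold.
Codon 9 GCG (Ala): third position 4-fold.
Four-fold degenerate third positions: 3.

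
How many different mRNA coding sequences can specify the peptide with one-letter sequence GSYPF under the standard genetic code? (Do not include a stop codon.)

Gly: 4 codons.
Ser: 6 codons.
Tyr: 2 codons.
Pro: 4 codons.
Phe: 2 codons.
4 × 6 × 2 × 4 × 2 = 384.

384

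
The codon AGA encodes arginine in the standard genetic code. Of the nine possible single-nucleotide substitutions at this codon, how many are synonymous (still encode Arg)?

2

Position 1: CGA → 1 synonymous.
Position 2: none → 0 synonymous.
Position 3: AGG → 1 synonymous.
Total: 1 + 0 + 1 = 2.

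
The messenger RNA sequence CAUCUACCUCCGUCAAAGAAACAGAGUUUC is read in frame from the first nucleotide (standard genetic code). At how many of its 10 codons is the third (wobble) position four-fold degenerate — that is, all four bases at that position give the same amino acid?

Codon 1 CAU (His): third position 2-fold.
Codon 2 CUA (Leu): third position 4-fold.
Codon 3 CCU (Pro): third position 4-fold.
Codon 4 CCG (Pro): third position 4-fold.
Codon 5 UCA (Ser): third position 4-fold.
Codon 6 AAG (Lys): third position 2-fold.
Codon 7 AAA (Lys): third position 2-fold.
Codon 8 CAG (Gln): third position 2-fold.
Codon 9 AGU (Ser): third position 2-fold.
Codon 10 UUC (Phe): third position 2-fold.
Four-fold degenerate third positions: 4.

4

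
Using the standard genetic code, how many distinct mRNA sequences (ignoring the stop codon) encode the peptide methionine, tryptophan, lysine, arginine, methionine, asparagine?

Met: 1 codon.
Trp: 1 codon.
Lys: 2 codons.
Arg: 6 codons.
Met: 1 codon.
Asn: 2 codons.
1 × 1 × 2 × 6 × 1 × 2 = 24.

24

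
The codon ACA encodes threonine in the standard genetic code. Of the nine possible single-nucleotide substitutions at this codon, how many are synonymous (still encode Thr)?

Position 1: none → 0 synonymous.
Position 2: none → 0 synonymous.
Position 3: ACU, ACC, ACG → 3 synonymous.
Total: 0 + 0 + 3 = 3.

3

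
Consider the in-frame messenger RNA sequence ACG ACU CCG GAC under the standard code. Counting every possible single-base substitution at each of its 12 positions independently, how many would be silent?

Codon 1 (ACG, Thr): 3 synonymous substitutions.
Codon 2 (ACU, Thr): 3 synonymous substitutions.
Codon 3 (CCG, Pro): 3 synonymous substitutions.
Codon 4 (GAC, Asp): 1 synonymous substitution.
Total: 3 + 3 + 3 + 1 = 10.

10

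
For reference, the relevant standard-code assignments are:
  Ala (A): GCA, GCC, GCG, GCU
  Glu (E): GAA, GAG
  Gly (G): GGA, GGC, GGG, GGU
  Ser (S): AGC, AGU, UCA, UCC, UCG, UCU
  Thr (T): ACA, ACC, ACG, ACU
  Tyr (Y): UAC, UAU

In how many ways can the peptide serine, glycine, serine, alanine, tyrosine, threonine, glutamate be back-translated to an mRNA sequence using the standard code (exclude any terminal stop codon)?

Ser: 6 codons.
Gly: 4 codons.
Ser: 6 codons.
Ala: 4 codons.
Tyr: 2 codons.
Thr: 4 codons.
Glu: 2 codons.
6 × 4 × 6 × 4 × 2 × 4 × 2 = 9216.

9216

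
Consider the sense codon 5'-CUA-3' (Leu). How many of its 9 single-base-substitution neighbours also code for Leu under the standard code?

Position 1: UUA → 1 synonymous.
Position 2: none → 0 synonymous.
Position 3: CUU, CUC, CUG → 3 synonymous.
Total: 1 + 0 + 3 = 4.

4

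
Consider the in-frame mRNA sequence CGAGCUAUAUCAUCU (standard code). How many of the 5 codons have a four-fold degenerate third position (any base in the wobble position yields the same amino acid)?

4

Codon 1 CGA (Arg): third position 4-fold.
Codon 2 GCU (Ala): third position 4-fold.
Codon 3 AUA (Ile): third position 3-fold.
Codon 4 UCA (Ser): third position 4-fold.
Codon 5 UCU (Ser): third position 4-fold.
Four-fold degenerate third positions: 4.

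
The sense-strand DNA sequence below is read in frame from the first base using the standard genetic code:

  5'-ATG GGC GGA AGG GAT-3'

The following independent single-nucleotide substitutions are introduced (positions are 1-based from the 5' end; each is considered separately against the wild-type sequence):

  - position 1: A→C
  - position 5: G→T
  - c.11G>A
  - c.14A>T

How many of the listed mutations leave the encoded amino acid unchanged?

0

Codon 1: ATG (Met) → CTG (Leu) — missense.
Codon 2: GGC (Gly) → GTC (Val) — missense.
Codon 4: AGG (Arg) → AAG (Lys) — missense.
Codon 5: GAT (Asp) → GTT (Val) — missense.
Synonymous: 0 of 4.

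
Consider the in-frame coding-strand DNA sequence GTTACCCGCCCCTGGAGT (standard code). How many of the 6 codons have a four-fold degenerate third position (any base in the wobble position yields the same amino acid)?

4

Codon 1 GTT (Val): third position 4-fold.
Codon 2 ACC (Thr): third position 4-fold.
Codon 3 CGC (Arg): third position 4-fold.
Codon 4 CCC (Pro): third position 4-fold.
Codon 5 TGG (Trp): third position 1-fold.
Codon 6 AGT (Ser): third position 2-fold.
Four-fold degenerate third positions: 4.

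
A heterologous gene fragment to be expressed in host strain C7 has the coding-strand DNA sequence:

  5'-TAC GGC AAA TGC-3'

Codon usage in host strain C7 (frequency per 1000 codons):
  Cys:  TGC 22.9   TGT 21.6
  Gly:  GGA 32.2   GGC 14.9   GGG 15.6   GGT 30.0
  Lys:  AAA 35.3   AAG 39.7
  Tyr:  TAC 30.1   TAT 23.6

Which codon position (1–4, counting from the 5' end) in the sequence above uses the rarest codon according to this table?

2

Codon 1 TAC (Tyr): 30.1 per 1000.
Codon 2 GGC (Gly): 14.9 per 1000.
Codon 3 AAA (Lys): 35.3 per 1000.
Codon 4 TGC (Cys): 22.9 per 1000.
Lowest frequency is 14.9 at codon 2.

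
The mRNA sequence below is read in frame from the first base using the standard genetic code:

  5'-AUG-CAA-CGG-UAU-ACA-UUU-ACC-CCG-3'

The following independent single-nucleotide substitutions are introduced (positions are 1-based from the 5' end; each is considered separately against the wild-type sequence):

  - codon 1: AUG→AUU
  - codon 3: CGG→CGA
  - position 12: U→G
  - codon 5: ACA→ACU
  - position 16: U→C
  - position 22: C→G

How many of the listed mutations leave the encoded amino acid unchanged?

2

Codon 1: AUG (Met) → AUU (Ile) — missense.
Codon 3: CGG (Arg) → CGA (Arg) — synonymous.
Codon 4: UAU (Tyr) → UAG (Stop) — nonsense.
Codon 5: ACA (Thr) → ACU (Thr) — synonymous.
Codon 6: UUU (Phe) → CUU (Leu) — missense.
Codon 8: CCG (Pro) → GCG (Ala) — missense.
Synonymous: 2 of 6.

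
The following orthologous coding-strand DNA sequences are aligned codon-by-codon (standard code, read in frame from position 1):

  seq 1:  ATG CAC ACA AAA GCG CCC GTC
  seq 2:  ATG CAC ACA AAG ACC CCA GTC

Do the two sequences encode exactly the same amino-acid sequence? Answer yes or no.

no

Codon 1: ATG Met / ATG Met — identical.
Codon 2: CAC His / CAC His — identical.
Codon 3: ACA Thr / ACA Thr — identical.
Codon 4: AAA Lys / AAG Lys — synonymous.
Codon 5: GCG Ala / ACC Thr — nonsynonymous.
Codon 6: CCC Pro / CCA Pro — synonymous.
Codon 7: GTC Val / GTC Val — identical.
Nonsynonymous differences: 1 → different protein.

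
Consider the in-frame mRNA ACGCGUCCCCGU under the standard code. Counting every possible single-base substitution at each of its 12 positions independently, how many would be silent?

12

Codon 1 (ACG, Thr): 3 synonymous substitutions.
Codon 2 (CGU, Arg): 3 synonymous substitutions.
Codon 3 (CCC, Pro): 3 synonymous substitutions.
Codon 4 (CGU, Arg): 3 synonymous substitutions.
Total: 3 + 3 + 3 + 3 = 12.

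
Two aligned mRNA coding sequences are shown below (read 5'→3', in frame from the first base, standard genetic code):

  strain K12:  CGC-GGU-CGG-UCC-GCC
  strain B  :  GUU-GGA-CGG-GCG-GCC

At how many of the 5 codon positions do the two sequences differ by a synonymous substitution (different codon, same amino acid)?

Codon 1: CGC Arg / GUU Val — nonsynonymous.
Codon 2: GGU Gly / GGA Gly — synonymous.
Codon 3: CGG Arg / CGG Arg — identical.
Codon 4: UCC Ser / GCG Ala — nonsynonymous.
Codon 5: GCC Ala / GCC Ala — identical.
Synonymous differences: 1.

1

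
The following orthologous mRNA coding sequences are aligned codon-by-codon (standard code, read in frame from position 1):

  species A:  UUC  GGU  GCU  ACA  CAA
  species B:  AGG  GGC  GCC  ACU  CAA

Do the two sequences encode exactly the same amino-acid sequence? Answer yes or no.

Codon 1: UUC Phe / AGG Arg — nonsynonymous.
Codon 2: GGU Gly / GGC Gly — synonymous.
Codon 3: GCU Ala / GCC Ala — synonymous.
Codon 4: ACA Thr / ACU Thr — synonymous.
Codon 5: CAA Gln / CAA Gln — identical.
Nonsynonymous differences: 1 → different protein.

no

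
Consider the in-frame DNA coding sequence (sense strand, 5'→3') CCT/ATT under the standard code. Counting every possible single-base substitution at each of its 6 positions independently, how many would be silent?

5

Codon 1 (CCT, Pro): 3 synonymous substitutions.
Codon 2 (ATT, Ile): 2 synonymous substitutions.
Total: 3 + 2 = 5.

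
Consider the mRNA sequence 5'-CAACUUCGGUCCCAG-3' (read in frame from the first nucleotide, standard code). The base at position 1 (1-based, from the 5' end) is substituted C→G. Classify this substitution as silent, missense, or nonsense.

Position 1 falls in codon 1: CAA → Gln.
After the substitution the codon is GAA → Glu.
Gln ≠ Glu, so this is a missense mutation.

missense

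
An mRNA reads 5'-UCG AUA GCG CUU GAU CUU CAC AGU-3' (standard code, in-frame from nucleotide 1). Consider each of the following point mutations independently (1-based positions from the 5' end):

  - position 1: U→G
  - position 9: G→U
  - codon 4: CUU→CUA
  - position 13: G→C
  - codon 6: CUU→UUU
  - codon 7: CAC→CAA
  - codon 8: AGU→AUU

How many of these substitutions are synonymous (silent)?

2

Codon 1: UCG (Ser) → GCG (Ala) — missense.
Codon 3: GCG (Ala) → GCU (Ala) — synonymous.
Codon 4: CUU (Leu) → CUA (Leu) — synonymous.
Codon 5: GAU (Asp) → CAU (His) — missense.
Codon 6: CUU (Leu) → UUU (Phe) — missense.
Codon 7: CAC (His) → CAA (Gln) — missense.
Codon 8: AGU (Ser) → AUU (Ile) — missense.
Synonymous: 2 of 7.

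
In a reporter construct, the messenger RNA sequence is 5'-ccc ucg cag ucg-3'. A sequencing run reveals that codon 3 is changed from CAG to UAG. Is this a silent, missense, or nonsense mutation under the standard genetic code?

Position 7 falls in codon 3: CAG → Gln.
After the substitution the codon is UAG → Stop.
The new codon is a stop codon, so this is a nonsense mutation.

nonsense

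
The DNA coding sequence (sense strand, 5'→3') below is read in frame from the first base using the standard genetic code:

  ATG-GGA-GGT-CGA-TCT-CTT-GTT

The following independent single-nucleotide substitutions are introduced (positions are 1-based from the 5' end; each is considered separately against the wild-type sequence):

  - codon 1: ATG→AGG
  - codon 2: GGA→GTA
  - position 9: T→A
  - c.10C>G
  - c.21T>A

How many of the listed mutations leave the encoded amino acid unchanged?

Codon 1: ATG (Met) → AGG (Arg) — missense.
Codon 2: GGA (Gly) → GTA (Val) — missense.
Codon 3: GGT (Gly) → GGA (Gly) — synonymous.
Codon 4: CGA (Arg) → GGA (Gly) — missense.
Codon 7: GTT (Val) → GTA (Val) — synonymous.
Synonymous: 2 of 5.

2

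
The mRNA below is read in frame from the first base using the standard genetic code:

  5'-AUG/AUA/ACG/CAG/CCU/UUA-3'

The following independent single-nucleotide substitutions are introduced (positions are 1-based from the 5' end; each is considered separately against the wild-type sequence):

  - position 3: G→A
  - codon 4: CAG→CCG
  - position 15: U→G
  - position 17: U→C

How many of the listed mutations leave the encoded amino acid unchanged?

Codon 1: AUG (Met) → AUA (Ile) — missense.
Codon 4: CAG (Gln) → CCG (Pro) — missense.
Codon 5: CCU (Pro) → CCG (Pro) — synonymous.
Codon 6: UUA (Leu) → UCA (Ser) — missense.
Synonymous: 1 of 4.

1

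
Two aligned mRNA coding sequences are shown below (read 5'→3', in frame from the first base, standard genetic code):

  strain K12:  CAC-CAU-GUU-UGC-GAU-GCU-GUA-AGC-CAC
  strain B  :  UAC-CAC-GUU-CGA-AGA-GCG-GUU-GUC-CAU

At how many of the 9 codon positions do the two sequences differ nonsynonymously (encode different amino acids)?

4

Codon 1: CAC His / UAC Tyr — nonsynonymous.
Codon 2: CAU His / CAC His — synonymous.
Codon 3: GUU Val / GUU Val — identical.
Codon 4: UGC Cys / CGA Arg — nonsynonymous.
Codon 5: GAU Asp / AGA Arg — nonsynonymous.
Codon 6: GCU Ala / GCG Ala — synonymous.
Codon 7: GUA Val / GUU Val — synonymous.
Codon 8: AGC Ser / GUC Val — nonsynonymous.
Codon 9: CAC His / CAU His — synonymous.
Nonsynonymous differences: 4.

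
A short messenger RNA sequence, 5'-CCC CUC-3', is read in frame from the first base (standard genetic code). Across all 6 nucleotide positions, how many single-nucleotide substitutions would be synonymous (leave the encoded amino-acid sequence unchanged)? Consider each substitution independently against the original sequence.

Codon 1 (CCC, Pro): 3 synonymous substitutions.
Codon 2 (CUC, Leu): 3 synonymous substitutions.
Total: 3 + 3 = 6.

6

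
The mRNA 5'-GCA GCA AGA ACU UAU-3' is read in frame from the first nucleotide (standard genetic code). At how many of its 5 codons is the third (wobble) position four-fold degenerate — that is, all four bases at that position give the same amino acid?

Codon 1 GCA (Ala): third position 4-fold.
Codon 2 GCA (Ala): third position 4-fold.
Codon 3 AGA (Arg): third position 2-fold.
Codon 4 ACU (Thr): third position 4-fold.
Codon 5 UAU (Tyr): third position 2-fold.
Four-fold degenerate third positions: 3.

3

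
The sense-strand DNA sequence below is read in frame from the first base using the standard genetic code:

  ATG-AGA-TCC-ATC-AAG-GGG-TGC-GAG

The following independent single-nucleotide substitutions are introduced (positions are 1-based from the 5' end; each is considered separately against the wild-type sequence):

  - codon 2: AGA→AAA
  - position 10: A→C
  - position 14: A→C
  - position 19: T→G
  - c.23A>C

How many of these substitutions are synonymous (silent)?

Codon 2: AGA (Arg) → AAA (Lys) — missense.
Codon 4: ATC (Ile) → CTC (Leu) — missense.
Codon 5: AAG (Lys) → ACG (Thr) — missense.
Codon 7: TGC (Cys) → GGC (Gly) — missense.
Codon 8: GAG (Glu) → GCG (Ala) — missense.
Synonymous: 0 of 5.

0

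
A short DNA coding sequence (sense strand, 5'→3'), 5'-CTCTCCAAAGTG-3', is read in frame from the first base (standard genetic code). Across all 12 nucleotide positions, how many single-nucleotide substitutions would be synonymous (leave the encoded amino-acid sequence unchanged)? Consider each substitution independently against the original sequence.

Codon 1 (CTC, Leu): 3 synonymous substitutions.
Codon 2 (TCC, Ser): 3 synonymous substitutions.
Codon 3 (AAA, Lys): 1 synonymous substitution.
Codon 4 (GTG, Val): 3 synonymous substitutions.
Total: 3 + 3 + 1 + 3 = 10.

10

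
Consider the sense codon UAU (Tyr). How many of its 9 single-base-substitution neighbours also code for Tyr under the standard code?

Position 1: none → 0 synonymous.
Position 2: none → 0 synonymous.
Position 3: UAC → 1 synonymous.
Total: 0 + 0 + 1 = 1.

1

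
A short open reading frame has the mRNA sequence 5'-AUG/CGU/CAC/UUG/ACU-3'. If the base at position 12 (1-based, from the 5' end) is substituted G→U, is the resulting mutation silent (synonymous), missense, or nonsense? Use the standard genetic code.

Position 12 falls in codon 4: UUG → Leu.
After the substitution the codon is UUU → Phe.
Leu ≠ Phe, so this is a missense mutation.

missense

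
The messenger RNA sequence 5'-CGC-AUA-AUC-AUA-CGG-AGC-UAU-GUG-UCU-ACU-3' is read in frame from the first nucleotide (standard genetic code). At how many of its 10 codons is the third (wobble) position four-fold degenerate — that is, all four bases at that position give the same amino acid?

Codon 1 CGC (Arg): third position 4-fold.
Codon 2 AUA (Ile): third position 3-fold.
Codon 3 AUC (Ile): third position 3-fold.
Codon 4 AUA (Ile): third position 3-fold.
Codon 5 CGG (Arg): third position 4-fold.
Codon 6 AGC (Ser): third position 2-fold.
Codon 7 UAU (Tyr): third position 2-fold.
Codon 8 GUG (Val): third position 4-fold.
Codon 9 UCU (Ser): third position 4-fold.
Codon 10 ACU (Thr): third position 4-fold.
Four-fold degenerate third positions: 5.

5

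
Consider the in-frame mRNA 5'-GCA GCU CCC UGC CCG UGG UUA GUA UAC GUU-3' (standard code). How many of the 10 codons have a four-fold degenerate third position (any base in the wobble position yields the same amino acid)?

Codon 1 GCA (Ala): third position 4-fold.
Codon 2 GCU (Ala): third position 4-fold.
Codon 3 CCC (Pro): third position 4-fold.
Codon 4 UGC (Cys): third position 2-fold.
Codon 5 CCG (Pro): third position 4-fold.
Codon 6 UGG (Trp): third position 1-fold.
Codon 7 UUA (Leu): third position 2-fold.
Codon 8 GUA (Val): third position 4-fold.
Codon 9 UAC (Tyr): third position 2-fold.
Codon 10 GUU (Val): third position 4-fold.
Four-fold degenerate third positions: 6.

6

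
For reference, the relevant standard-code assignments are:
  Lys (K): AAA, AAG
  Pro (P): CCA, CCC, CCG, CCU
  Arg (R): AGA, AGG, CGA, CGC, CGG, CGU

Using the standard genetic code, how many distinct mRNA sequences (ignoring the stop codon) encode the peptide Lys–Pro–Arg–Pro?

Lys: 2 codons.
Pro: 4 codons.
Arg: 6 codons.
Pro: 4 codons.
2 × 4 × 6 × 4 = 192.

192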